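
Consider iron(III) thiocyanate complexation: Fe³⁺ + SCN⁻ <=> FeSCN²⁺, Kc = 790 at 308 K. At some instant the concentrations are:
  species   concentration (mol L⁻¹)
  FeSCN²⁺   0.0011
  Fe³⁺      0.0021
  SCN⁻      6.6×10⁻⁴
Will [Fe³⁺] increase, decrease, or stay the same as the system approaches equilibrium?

Qc = [FeSCN²⁺] / ([Fe³⁺]·[SCN⁻]) = (0.0011) / ((0.0021)·(6.6×10⁻⁴)) = 790
Qc = 790 = Kc; the system is at equilibrium.

stay the same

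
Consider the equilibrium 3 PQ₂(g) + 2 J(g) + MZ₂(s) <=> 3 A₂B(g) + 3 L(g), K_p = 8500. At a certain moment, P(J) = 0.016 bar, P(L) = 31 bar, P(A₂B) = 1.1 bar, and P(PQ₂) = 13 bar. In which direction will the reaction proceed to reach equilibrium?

to the left

(MZ₂ is a pure solid — omitted from Q_p.)
Q_p = P(A₂B)³·P(L)³ / (P(PQ₂)³·P(J)²) = (1.1)³·(31)³ / ((13)³·(0.016)²) = 71000
Q_p = 71000 > K_p = 8500, so the reverse reaction proceeds.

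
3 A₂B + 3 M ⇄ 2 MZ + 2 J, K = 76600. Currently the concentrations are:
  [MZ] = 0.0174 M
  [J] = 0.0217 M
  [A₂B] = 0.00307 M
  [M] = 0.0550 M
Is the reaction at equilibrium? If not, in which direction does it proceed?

Q = [MZ]²·[J]² / ([A₂B]³·[M]³) = (0.0174)²·(0.0217)² / ((0.00307)³·(0.0550)³) = 29600
Q = 29600 < K = 76600, so the forward reaction proceeds.

toward products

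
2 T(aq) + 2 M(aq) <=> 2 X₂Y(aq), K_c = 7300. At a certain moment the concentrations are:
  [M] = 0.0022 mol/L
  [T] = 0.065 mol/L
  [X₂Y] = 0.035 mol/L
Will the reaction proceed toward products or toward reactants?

toward reactants

Q_c = [X₂Y]² / ([T]²·[M]²) = (0.035)² / ((0.065)²·(0.0022)²) = 60000
Q_c = 60000 > K_c = 7300, so the reverse reaction proceeds.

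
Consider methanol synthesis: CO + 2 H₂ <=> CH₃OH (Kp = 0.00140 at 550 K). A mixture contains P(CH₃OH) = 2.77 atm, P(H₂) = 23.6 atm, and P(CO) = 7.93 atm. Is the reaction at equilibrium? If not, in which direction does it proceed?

toward products

Qp = P(CH₃OH) / (P(CO)·P(H₂)²) = (2.77) / ((7.93)·(23.6)²) = 6.27e-4
Qp = 6.27e-4 < Kp = 0.00140, so the forward reaction proceeds.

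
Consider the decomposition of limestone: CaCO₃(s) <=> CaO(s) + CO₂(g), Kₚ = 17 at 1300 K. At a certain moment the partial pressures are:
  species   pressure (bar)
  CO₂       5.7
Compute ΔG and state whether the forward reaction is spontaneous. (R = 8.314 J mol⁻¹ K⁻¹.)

(CaCO₃, CaO are pure solids — omitted from Qₚ.)
Qₚ = P(CO₂) = 5.70
ΔG = RT ln(Qₚ/Kₚ) = (8.314 J mol⁻¹ K⁻¹)(1300 K) × ln(5.70/17)
   = (10.81 kJ/mol)(-1.093) = -11.8 kJ/mol
ΔG < 0, so the forward reaction is spontaneous (proceeds forward).

ΔG = -11.8 kJ/mol; the forward reaction is spontaneous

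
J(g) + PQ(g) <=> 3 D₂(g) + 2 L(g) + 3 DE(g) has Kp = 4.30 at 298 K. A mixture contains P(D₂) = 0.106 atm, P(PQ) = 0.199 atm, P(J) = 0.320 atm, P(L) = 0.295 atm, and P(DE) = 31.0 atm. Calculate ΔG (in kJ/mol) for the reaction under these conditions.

ΔG = 6.00 kJ/mol

Qp = P(D₂)³·P(L)²·P(DE)³ / (P(J)·P(PQ)) = (0.106)³·(0.295)²·(31.0)³ / ((0.320)·(0.199)) = 48.5
ΔG = RT ln(Qp/Kp) = (8.314 J mol⁻¹ K⁻¹)(298 K) × ln(48.5/4.30)
   = (2.478 kJ/mol)(2.423) = 6.00 kJ/mol
ΔG > 0, so the forward reaction is non-spontaneous (proceeds in reverse).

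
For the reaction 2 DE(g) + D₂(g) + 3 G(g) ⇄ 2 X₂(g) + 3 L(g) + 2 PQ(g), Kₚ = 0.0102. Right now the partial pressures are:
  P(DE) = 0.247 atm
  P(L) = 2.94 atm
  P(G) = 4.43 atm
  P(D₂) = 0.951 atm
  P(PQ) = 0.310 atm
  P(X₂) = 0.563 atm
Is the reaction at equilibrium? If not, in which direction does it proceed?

to the left

Qₚ = P(X₂)²·P(L)³·P(PQ)² / (P(DE)²·P(D₂)·P(G)³) = (0.563)²·(2.94)³·(0.310)² / ((0.247)²·(0.951)·(4.43)³) = 0.153
Qₚ = 0.153 > Kₚ = 0.0102, so the reverse reaction proceeds.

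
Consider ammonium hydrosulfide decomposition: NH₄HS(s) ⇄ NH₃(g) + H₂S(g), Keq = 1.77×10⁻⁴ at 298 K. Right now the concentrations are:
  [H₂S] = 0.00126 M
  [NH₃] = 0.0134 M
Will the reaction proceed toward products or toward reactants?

(NH₄HS is a pure solid — omitted from Q.)
Q = [NH₃]·[H₂S] = (0.0134)·(0.00126) = 1.69×10⁻⁵
Q = 1.69×10⁻⁵ < Keq = 1.77×10⁻⁴, so the forward reaction proceeds.

forward (toward products)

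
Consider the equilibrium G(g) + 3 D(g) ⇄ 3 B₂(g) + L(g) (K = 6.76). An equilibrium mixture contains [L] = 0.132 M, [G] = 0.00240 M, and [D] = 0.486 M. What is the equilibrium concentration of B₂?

[B₂] = 0.242 M

At equilibrium, K = [B₂]³·[L] / ([G]·[D]³) = 6.76.
([B₂])³·(0.132) / ((0.00240)·(0.486)³) = 6.76
[B₂]³ = 0.0141 ⇒ [B₂] = 0.242 M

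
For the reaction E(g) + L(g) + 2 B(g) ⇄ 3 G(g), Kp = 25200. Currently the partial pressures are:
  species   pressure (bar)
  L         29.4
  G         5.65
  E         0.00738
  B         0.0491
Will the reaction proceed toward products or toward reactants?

Qp = P(G)³ / (P(E)·P(L)·P(B)²) = (5.65)³ / ((0.00738)·(29.4)·(0.0491)²) = 3.45e5
Qp = 3.45e5 > Kp = 25200, so the reverse reaction proceeds.

to the left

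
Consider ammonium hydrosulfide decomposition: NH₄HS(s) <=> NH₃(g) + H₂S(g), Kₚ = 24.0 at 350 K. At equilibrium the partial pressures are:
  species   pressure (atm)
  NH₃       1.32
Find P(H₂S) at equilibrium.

P(H₂S) = 18.2 atm

(NH₄HS is a pure solid — omitted from Kₚ.)
At equilibrium, Kₚ = P(NH₃)·P(H₂S) = 24.0.
(1.32)·(P(H₂S)) = 24.0
P(H₂S) = 18.2 atm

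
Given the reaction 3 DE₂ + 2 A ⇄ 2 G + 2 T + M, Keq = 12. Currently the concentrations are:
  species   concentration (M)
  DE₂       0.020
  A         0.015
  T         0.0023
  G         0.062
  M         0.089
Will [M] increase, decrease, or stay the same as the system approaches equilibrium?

Q = [G]²·[T]²·[M] / ([DE₂]³·[A]²) = (0.062)²·(0.0023)²·(0.089) / ((0.020)³·(0.015)²) = 1.0
Q = 1.0 < Keq = 12: net forward reaction.
M is a product, so it increases.

increase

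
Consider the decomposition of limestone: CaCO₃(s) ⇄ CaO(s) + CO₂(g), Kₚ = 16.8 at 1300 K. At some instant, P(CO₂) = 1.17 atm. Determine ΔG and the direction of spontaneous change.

ΔG = -28.8 kJ/mol; the forward reaction is spontaneous

(CaCO₃, CaO are pure solids — omitted from Qₚ.)
Qₚ = P(CO₂) = 1.17
ΔG = RT ln(Qₚ/Kₚ) = (8.314 J mol⁻¹ K⁻¹)(1300 K) × ln(1.17/16.8)
   = (10.81 kJ/mol)(-2.664) = -28.8 kJ/mol
ΔG < 0, so the forward reaction is spontaneous (proceeds forward).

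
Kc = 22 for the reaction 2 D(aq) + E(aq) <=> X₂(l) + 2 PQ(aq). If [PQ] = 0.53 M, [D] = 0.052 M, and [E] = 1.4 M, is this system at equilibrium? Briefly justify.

(X₂ is a pure liquid — omitted from Qc.)
Qc = [PQ]² / ([D]²·[E]) = (0.53)² / ((0.052)²·(1.4)) = 74
Qc = 74 > Kc = 22: net reverse reaction.

no; Q > K, reaction proceeds in reverse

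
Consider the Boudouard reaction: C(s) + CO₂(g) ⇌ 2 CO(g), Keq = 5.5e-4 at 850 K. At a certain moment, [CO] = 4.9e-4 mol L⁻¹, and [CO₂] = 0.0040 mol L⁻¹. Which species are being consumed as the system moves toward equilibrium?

(C is a pure solid — omitted from Q.)
Q = [CO]² / [CO₂] = (4.9e-4)² / (0.0040) = 6.0e-5
Q = 6.0e-5 < Keq = 5.5e-4: net forward reaction.

C, CO₂ (reactants)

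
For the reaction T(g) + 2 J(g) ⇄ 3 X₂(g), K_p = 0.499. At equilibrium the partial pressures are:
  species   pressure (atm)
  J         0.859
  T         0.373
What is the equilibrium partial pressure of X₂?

At equilibrium, K_p = P(X₂)³ / (P(T)·P(J)²) = 0.499.
(P(X₂))³ / ((0.373)·(0.859)²) = 0.499
P(X₂)³ = 0.137 ⇒ P(X₂) = 0.516 atm

P(X₂) = 0.516 atm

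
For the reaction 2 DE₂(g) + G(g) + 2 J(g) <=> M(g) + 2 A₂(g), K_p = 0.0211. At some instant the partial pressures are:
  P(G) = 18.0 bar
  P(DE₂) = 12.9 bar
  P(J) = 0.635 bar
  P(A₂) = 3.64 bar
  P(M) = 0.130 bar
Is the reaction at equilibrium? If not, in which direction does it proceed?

to the right

Q_p = P(M)·P(A₂)² / (P(DE₂)²·P(G)·P(J)²) = (0.130)·(3.64)² / ((12.9)²·(18.0)·(0.635)²) = 0.00143
Q_p = 0.00143 < K_p = 0.0211, so the forward reaction proceeds.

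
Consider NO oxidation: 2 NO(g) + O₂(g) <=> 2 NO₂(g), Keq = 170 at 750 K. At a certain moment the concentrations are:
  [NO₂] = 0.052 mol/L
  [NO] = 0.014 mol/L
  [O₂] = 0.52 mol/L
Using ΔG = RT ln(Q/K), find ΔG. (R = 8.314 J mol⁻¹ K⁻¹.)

ΔG = -11.6 kJ/mol

Q = [NO₂]² / ([NO]²·[O₂]) = (0.052)² / ((0.014)²·(0.52)) = 26.5
ΔG = RT ln(Q/Keq) = (8.314 J mol⁻¹ K⁻¹)(750 K) × ln(26.5/170)
   = (6.236 kJ/mol)(-1.859) = -11.6 kJ/mol
ΔG < 0, so the forward reaction is spontaneous (proceeds forward).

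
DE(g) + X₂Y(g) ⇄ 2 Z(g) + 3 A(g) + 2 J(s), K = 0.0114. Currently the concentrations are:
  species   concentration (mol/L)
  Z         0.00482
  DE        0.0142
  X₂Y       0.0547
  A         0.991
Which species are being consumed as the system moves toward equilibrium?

(J is a pure solid — omitted from Q.)
Q = [Z]²·[A]³ / ([DE]·[X₂Y]) = (0.00482)²·(0.991)³ / ((0.0142)·(0.0547)) = 0.0291
Q = 0.0291 > K = 0.0114: net reverse reaction.

Z, A, J (products)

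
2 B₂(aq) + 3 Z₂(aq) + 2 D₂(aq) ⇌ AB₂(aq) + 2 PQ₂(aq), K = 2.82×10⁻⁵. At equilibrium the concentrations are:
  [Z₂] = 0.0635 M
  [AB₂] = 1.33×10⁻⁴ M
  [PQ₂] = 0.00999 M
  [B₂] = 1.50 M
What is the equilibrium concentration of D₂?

[D₂] = 0.904 M

At equilibrium, K = [AB₂]·[PQ₂]² / ([B₂]²·[Z₂]³·[D₂]²) = 2.82×10⁻⁵.
(1.33×10⁻⁴)·(0.00999)² / ((1.50)²·(0.0635)³·([D₂])²) = 2.82×10⁻⁵
[D₂]² = 0.817 ⇒ [D₂] = 0.904 M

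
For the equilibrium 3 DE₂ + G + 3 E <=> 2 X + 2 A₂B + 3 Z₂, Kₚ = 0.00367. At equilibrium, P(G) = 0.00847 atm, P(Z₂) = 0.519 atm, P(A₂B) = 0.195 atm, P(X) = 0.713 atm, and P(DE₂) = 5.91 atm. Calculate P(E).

At equilibrium, Kₚ = P(X)²·P(A₂B)²·P(Z₂)³ / (P(DE₂)³·P(G)·P(E)³) = 0.00367.
(0.713)²·(0.195)²·(0.519)³ / ((5.91)³·(0.00847)·(P(E))³) = 0.00367
P(E)³ = 0.421 ⇒ P(E) = 0.750 atm

P(E) = 0.750 atm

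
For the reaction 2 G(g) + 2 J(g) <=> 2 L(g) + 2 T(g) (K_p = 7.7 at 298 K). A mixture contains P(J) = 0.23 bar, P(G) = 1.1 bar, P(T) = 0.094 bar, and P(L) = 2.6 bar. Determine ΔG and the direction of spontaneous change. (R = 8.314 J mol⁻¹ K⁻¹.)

Q_p = P(L)²·P(T)² / (P(G)²·P(J)²) = (2.6)²·(0.094)² / ((1.1)²·(0.23)²) = 0.933
ΔG = RT ln(Q_p/K_p) = (8.314 J mol⁻¹ K⁻¹)(298 K) × ln(0.933/7.7)
   = (2.478 kJ/mol)(-2.111) = -5.23 kJ/mol
ΔG < 0, so the forward reaction is spontaneous (proceeds forward).

ΔG = -5.23 kJ/mol; the forward reaction is spontaneous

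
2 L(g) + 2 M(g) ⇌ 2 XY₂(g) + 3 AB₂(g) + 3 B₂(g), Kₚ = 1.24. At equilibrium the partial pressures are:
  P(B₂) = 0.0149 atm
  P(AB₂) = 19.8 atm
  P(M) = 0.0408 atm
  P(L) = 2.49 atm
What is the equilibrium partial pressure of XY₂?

At equilibrium, Kₚ = P(XY₂)²·P(AB₂)³·P(B₂)³ / (P(L)²·P(M)²) = 1.24.
(P(XY₂))²·(19.8)³·(0.0149)³ / ((2.49)²·(0.0408)²) = 1.24
P(XY₂)² = 0.498 ⇒ P(XY₂) = 0.706 atm

P(XY₂) = 0.706 atm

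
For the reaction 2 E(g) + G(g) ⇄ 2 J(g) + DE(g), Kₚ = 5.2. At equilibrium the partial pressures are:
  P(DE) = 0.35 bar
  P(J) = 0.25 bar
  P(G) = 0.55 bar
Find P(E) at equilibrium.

At equilibrium, Kₚ = P(J)²·P(DE) / (P(E)²·P(G)) = 5.2.
(0.25)²·(0.35) / ((P(E))²·(0.55)) = 5.2
P(E)² = 0.00765 ⇒ P(E) = 0.087 bar

P(E) = 0.087 bar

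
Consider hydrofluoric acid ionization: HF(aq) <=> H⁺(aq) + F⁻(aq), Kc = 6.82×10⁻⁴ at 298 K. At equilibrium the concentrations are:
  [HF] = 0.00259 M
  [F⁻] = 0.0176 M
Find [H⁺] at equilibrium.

At equilibrium, Kc = [H⁺]·[F⁻] / [HF] = 6.82×10⁻⁴.
([H⁺])·(0.0176) / (0.00259) = 6.82×10⁻⁴
[H⁺] = 1.00×10⁻⁴ M

[H⁺] = 1.00×10⁻⁴ M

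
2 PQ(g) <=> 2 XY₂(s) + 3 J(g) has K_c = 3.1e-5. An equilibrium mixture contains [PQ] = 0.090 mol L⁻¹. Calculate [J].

[J] = 0.0063 mol L⁻¹

(XY₂ is a pure solid — omitted from K_c.)
At equilibrium, K_c = [J]³ / [PQ]² = 3.1e-5.
([J])³ / (0.090)² = 3.1e-5
[J]³ = 2.51e-7 ⇒ [J] = 0.0063 mol L⁻¹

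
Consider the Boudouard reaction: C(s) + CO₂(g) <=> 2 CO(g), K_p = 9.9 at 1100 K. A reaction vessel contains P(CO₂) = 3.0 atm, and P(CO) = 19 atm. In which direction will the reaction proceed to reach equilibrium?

reverse (toward reactants)

(C is a pure solid — omitted from Q_p.)
Q_p = P(CO)² / P(CO₂) = (19)² / (3.0) = 120
Q_p = 120 > K_p = 9.9, so the reverse reaction proceeds.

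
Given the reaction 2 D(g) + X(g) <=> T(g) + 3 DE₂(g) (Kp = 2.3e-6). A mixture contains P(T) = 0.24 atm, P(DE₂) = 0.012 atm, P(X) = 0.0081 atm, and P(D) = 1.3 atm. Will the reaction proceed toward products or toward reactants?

in the reverse direction

Qp = P(T)·P(DE₂)³ / (P(D)²·P(X)) = (0.24)·(0.012)³ / ((1.3)²·(0.0081)) = 3.0e-5
Qp = 3.0e-5 > Kp = 2.3e-6, so the reverse reaction proceeds.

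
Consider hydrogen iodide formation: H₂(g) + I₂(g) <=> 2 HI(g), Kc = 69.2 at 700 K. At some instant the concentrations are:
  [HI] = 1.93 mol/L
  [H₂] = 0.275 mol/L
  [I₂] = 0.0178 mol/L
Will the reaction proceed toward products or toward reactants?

Qc = [HI]² / ([H₂]·[I₂]) = (1.93)² / ((0.275)·(0.0178)) = 761
Qc = 761 > Kc = 69.2, so the reverse reaction proceeds.

reverse (toward reactants)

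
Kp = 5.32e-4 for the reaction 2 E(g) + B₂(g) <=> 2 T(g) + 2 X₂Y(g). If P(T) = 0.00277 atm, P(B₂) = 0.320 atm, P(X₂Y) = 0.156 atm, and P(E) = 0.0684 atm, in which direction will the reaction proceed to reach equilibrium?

in the forward direction

Qp = P(T)²·P(X₂Y)² / (P(E)²·P(B₂)) = (0.00277)²·(0.156)² / ((0.0684)²·(0.320)) = 1.25e-4
Qp = 1.25e-4 < Kp = 5.32e-4, so the forward reaction proceeds.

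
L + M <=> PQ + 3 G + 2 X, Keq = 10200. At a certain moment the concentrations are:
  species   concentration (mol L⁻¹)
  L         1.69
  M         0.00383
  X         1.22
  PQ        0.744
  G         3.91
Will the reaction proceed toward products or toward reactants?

neither direction; the system is at equilibrium

Q = [PQ]·[G]³·[X]² / ([L]·[M]) = (0.744)·(3.91)³·(1.22)² / ((1.69)·(0.00383)) = 10200
Q = 10200 = Keq, so the system is already at equilibrium.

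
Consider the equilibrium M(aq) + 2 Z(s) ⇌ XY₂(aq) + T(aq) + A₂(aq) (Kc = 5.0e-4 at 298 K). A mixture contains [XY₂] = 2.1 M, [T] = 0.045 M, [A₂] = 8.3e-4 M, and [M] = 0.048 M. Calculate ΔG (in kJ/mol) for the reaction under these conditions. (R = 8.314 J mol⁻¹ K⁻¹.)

ΔG = 2.93 kJ/mol

(Z is a pure solid — omitted from Qc.)
Qc = [XY₂]·[T]·[A₂] / [M] = (2.1)·(0.045)·(8.3e-4) / (0.048) = 0.00163
ΔG = RT ln(Qc/Kc) = (8.314 J mol⁻¹ K⁻¹)(298 K) × ln(0.00163/5.0e-4)
   = (2.478 kJ/mol)(1.182) = 2.93 kJ/mol
ΔG > 0, so the forward reaction is non-spontaneous (proceeds in reverse).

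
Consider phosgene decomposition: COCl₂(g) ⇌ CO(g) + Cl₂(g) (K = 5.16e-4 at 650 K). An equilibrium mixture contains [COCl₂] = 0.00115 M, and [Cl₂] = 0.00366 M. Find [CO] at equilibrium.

At equilibrium, K = [CO]·[Cl₂] / [COCl₂] = 5.16e-4.
([CO])·(0.00366) / (0.00115) = 5.16e-4
[CO] = 1.62e-4 M

[CO] = 1.62e-4 M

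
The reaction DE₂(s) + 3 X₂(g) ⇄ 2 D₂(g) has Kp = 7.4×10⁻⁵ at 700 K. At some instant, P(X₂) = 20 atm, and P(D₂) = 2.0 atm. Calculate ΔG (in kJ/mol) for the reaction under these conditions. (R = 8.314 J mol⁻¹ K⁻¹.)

ΔG = 11.1 kJ/mol

(DE₂ is a pure solid — omitted from Qp.)
Qp = P(D₂)² / P(X₂)³ = (2.0)² / (20)³ = 5.00×10⁻⁴
ΔG = RT ln(Qp/Kp) = (8.314 J mol⁻¹ K⁻¹)(700 K) × ln(5.00×10⁻⁴/7.4×10⁻⁵)
   = (5.820 kJ/mol)(1.911) = 11.1 kJ/mol
ΔG > 0, so the forward reaction is non-spontaneous (proceeds in reverse).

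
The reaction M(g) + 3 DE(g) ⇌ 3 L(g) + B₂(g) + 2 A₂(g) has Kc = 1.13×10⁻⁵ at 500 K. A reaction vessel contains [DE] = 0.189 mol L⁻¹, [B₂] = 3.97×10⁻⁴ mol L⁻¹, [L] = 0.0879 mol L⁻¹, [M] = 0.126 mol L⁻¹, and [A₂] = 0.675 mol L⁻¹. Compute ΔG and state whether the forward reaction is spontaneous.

ΔG = 10.6 kJ/mol; the forward reaction is non-spontaneous

Qc = [L]³·[B₂]·[A₂]² / ([M]·[DE]³) = (0.0879)³·(3.97×10⁻⁴)·(0.675)² / ((0.126)·(0.189)³) = 1.44×10⁻⁴
ΔG = RT ln(Qc/Kc) = (8.314 J mol⁻¹ K⁻¹)(500 K) × ln(1.44×10⁻⁴/1.13×10⁻⁵)
   = (4.157 kJ/mol)(2.545) = 10.6 kJ/mol
ΔG > 0, so the forward reaction is non-spontaneous (proceeds in reverse).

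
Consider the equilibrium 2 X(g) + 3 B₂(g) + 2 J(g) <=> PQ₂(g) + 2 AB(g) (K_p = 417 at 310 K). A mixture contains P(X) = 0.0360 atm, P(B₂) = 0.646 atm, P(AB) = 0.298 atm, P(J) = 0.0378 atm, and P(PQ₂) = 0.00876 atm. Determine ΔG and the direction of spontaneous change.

Q_p = P(PQ₂)·P(AB)² / (P(X)²·P(B₂)³·P(J)²) = (0.00876)·(0.298)² / ((0.0360)²·(0.646)³·(0.0378)²) = 1560
ΔG = RT ln(Q_p/K_p) = (8.314 J mol⁻¹ K⁻¹)(310 K) × ln(1560/417)
   = (2.577 kJ/mol)(1.319) = 3.40 kJ/mol
ΔG > 0, so the forward reaction is non-spontaneous (proceeds in reverse).

ΔG = 3.40 kJ/mol; the forward reaction is non-spontaneous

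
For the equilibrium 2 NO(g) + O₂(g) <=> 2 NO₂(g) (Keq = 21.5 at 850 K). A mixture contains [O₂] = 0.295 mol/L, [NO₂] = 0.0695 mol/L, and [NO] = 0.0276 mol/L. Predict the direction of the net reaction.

at equilibrium

Q = [NO₂]² / ([NO]²·[O₂]) = (0.0695)² / ((0.0276)²·(0.295)) = 21.5
Q = 21.5 = Keq, so the system is already at equilibrium.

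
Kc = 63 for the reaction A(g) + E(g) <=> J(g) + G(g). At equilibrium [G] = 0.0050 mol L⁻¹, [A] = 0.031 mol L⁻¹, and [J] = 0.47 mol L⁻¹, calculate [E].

At equilibrium, Kc = [J]·[G] / ([A]·[E]) = 63.
(0.47)·(0.0050) / ((0.031)·([E])) = 63
[E] = 0.00120 = 0.0012 mol L⁻¹

[E] = 0.0012 mol L⁻¹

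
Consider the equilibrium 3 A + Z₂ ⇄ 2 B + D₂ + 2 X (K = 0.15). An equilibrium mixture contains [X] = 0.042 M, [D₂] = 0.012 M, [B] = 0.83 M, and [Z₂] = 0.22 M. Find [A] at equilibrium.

[A] = 0.076 M

At equilibrium, K = [B]²·[D₂]·[X]² / ([A]³·[Z₂]) = 0.15.
(0.83)²·(0.012)·(0.042)² / (([A])³·(0.22)) = 0.15
[A]³ = 4.42×10⁻⁴ ⇒ [A] = 0.076 M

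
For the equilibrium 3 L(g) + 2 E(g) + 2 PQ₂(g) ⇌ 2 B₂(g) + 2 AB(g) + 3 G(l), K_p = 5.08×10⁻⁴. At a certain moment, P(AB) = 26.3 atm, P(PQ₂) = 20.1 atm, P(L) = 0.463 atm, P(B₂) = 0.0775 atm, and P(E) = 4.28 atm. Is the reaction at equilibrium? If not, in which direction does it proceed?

toward reactants

(G is a pure liquid — omitted from Q_p.)
Q_p = P(B₂)²·P(AB)² / (P(L)³·P(E)²·P(PQ₂)²) = (0.0775)²·(26.3)² / ((0.463)³·(4.28)²·(20.1)²) = 0.00566
Q_p = 0.00566 > K_p = 5.08×10⁻⁴, so the reverse reaction proceeds.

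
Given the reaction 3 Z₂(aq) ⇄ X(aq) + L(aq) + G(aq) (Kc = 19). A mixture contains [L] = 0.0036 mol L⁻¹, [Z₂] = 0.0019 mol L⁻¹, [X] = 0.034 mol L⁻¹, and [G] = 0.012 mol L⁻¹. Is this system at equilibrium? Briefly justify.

Qc = [X]·[L]·[G] / [Z₂]³ = (0.034)·(0.0036)·(0.012) / (0.0019)³ = 210
Qc = 210 > Kc = 19: net reverse reaction.

no; Q > K, reaction proceeds in reverse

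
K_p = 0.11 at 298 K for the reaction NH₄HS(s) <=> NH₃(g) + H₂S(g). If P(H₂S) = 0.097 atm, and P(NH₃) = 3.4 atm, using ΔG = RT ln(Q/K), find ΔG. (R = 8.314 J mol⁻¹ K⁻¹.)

(NH₄HS is a pure solid — omitted from Q_p.)
Q_p = P(NH₃)·P(H₂S) = (3.4)·(0.097) = 0.330
ΔG = RT ln(Q_p/K_p) = (8.314 J mol⁻¹ K⁻¹)(298 K) × ln(0.330/0.11)
   = (2.478 kJ/mol)(1.099) = 2.72 kJ/mol
ΔG > 0, so the forward reaction is non-spontaneous (proceeds in reverse).

ΔG = 2.72 kJ/mol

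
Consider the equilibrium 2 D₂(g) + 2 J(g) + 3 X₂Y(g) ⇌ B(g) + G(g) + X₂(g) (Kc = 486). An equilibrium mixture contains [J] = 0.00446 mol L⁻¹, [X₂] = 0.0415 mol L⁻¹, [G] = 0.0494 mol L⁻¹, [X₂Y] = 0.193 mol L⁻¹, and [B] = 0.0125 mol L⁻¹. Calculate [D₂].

At equilibrium, Kc = [B]·[G]·[X₂] / ([D₂]²·[J]²·[X₂Y]³) = 486.
(0.0125)·(0.0494)·(0.0415) / (([D₂])²·(0.00446)²·(0.193)³) = 486
[D₂]² = 0.369 ⇒ [D₂] = 0.607 mol L⁻¹

[D₂] = 0.607 mol L⁻¹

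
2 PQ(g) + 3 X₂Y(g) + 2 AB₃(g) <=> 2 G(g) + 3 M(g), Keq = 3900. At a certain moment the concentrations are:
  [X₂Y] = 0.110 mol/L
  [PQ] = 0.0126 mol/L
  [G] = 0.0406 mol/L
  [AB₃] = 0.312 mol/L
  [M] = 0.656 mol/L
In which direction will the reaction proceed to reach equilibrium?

Q = [G]²·[M]³ / ([PQ]²·[X₂Y]³·[AB₃]²) = (0.0406)²·(0.656)³ / ((0.0126)²·(0.110)³·(0.312)²) = 22600
Q = 22600 > Keq = 3900, so the reverse reaction proceeds.

reverse (toward reactants)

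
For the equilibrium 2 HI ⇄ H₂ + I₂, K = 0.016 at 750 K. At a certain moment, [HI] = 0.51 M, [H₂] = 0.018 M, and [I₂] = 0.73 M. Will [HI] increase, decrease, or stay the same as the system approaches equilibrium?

increase

Q = [H₂]·[I₂] / [HI]² = (0.018)·(0.73) / (0.51)² = 0.051
Q = 0.051 > K = 0.016: net reverse reaction.
HI is a reactant, so it increases.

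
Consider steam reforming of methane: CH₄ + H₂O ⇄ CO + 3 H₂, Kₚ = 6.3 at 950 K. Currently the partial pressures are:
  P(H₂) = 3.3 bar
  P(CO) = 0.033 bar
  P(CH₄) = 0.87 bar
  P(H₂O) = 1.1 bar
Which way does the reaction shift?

in the forward direction

Qₚ = P(CO)·P(H₂)³ / (P(CH₄)·P(H₂O)) = (0.033)·(3.3)³ / ((0.87)·(1.1)) = 1.2
Qₚ = 1.2 < Kₚ = 6.3, so the forward reaction proceeds.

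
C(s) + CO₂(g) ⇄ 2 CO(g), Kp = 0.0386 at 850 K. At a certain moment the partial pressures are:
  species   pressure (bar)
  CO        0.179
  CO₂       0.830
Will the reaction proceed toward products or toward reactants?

at equilibrium

(C is a pure solid — omitted from Qp.)
Qp = P(CO)² / P(CO₂) = (0.179)² / (0.830) = 0.0386
Qp = 0.0386 = Kp, so the system is already at equilibrium.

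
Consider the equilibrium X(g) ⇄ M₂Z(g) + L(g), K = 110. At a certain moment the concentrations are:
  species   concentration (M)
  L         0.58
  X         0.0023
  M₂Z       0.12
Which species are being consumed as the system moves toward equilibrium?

Q = [M₂Z]·[L] / [X] = (0.12)·(0.58) / (0.0023) = 30
Q = 30 < K = 110: net forward reaction.

X (reactants)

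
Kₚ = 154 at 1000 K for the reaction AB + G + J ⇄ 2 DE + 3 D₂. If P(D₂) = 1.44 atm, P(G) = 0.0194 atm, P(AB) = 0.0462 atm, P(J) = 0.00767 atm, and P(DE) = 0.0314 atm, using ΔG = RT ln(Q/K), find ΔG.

ΔG = 8.50 kJ/mol

Qₚ = P(DE)²·P(D₂)³ / (P(AB)·P(G)·P(J)) = (0.0314)²·(1.44)³ / ((0.0462)·(0.0194)·(0.00767)) = 428
ΔG = RT ln(Qₚ/Kₚ) = (8.314 J mol⁻¹ K⁻¹)(1000 K) × ln(428/154)
   = (8.314 kJ/mol)(1.022) = 8.50 kJ/mol
ΔG > 0, so the forward reaction is non-spontaneous (proceeds in reverse).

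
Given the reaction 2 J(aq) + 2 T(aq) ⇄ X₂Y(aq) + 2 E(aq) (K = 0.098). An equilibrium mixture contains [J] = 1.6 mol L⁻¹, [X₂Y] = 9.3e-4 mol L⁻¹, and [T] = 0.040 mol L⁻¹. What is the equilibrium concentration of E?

At equilibrium, K = [X₂Y]·[E]² / ([J]²·[T]²) = 0.098.
(9.3e-4)·([E])² / ((1.6)²·(0.040)²) = 0.098
[E]² = 0.432 ⇒ [E] = 0.66 mol L⁻¹

[E] = 0.66 mol L⁻¹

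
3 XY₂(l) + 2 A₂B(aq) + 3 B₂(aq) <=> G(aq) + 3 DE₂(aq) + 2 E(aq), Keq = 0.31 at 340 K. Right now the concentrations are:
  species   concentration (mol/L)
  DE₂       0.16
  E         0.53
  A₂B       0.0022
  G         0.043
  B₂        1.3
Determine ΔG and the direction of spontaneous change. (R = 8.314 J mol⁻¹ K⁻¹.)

(XY₂ is a pure liquid — omitted from Q.)
Q = [G]·[DE₂]³·[E]² / ([A₂B]²·[B₂]³) = (0.043)·(0.16)³·(0.53)² / ((0.0022)²·(1.3)³) = 4.65
ΔG = RT ln(Q/Keq) = (8.314 J mol⁻¹ K⁻¹)(340 K) × ln(4.65/0.31)
   = (2.827 kJ/mol)(2.708) = 7.66 kJ/mol
ΔG > 0, so the forward reaction is non-spontaneous (proceeds in reverse).

ΔG = 7.66 kJ/mol; the forward reaction is non-spontaneous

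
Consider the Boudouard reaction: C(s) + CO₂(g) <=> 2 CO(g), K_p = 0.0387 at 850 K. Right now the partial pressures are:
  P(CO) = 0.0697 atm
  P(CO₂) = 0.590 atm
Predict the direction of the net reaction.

to the right

(C is a pure solid — omitted from Q_p.)
Q_p = P(CO)² / P(CO₂) = (0.0697)² / (0.590) = 0.00823
Q_p = 0.00823 < K_p = 0.0387, so the forward reaction proceeds.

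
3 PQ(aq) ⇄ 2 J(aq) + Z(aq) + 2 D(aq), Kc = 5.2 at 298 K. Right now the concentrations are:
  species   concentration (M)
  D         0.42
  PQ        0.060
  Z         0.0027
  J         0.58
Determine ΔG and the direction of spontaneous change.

ΔG = -4.82 kJ/mol; the forward reaction is spontaneous

Qc = [J]²·[Z]·[D]² / [PQ]³ = (0.58)²·(0.0027)·(0.42)² / (0.060)³ = 0.742
ΔG = RT ln(Qc/Kc) = (8.314 J mol⁻¹ K⁻¹)(298 K) × ln(0.742/5.2)
   = (2.478 kJ/mol)(-1.947) = -4.82 kJ/mol
ΔG < 0, so the forward reaction is spontaneous (proceeds forward).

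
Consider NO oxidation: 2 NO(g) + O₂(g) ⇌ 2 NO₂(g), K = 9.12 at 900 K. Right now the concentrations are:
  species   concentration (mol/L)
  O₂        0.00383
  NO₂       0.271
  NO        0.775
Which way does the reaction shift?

toward reactants

Q = [NO₂]² / ([NO]²·[O₂]) = (0.271)² / ((0.775)²·(0.00383)) = 31.9
Q = 31.9 > K = 9.12, so the reverse reaction proceeds.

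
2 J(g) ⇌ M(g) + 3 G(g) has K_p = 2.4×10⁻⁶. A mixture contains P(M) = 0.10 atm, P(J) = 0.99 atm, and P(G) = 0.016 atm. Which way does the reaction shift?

Q_p = P(M)·P(G)³ / P(J)² = (0.10)·(0.016)³ / (0.99)² = 4.2×10⁻⁷
Q_p = 4.2×10⁻⁷ < K_p = 2.4×10⁻⁶, so the forward reaction proceeds.

in the forward direction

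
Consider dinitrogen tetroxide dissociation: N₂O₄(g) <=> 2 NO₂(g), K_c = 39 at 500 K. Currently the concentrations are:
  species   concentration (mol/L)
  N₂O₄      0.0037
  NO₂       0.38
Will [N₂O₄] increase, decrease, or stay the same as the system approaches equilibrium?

Q_c = [NO₂]² / [N₂O₄] = (0.38)² / (0.0037) = 39
Q_c = 39 = K_c; the system is at equilibrium.

stay the same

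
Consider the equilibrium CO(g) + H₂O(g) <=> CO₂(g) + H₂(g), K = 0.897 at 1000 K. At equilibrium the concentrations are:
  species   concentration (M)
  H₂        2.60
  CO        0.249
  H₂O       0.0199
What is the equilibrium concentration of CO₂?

At equilibrium, K = [CO₂]·[H₂] / ([CO]·[H₂O]) = 0.897.
([CO₂])·(2.60) / ((0.249)·(0.0199)) = 0.897
[CO₂] = 0.00171 M

[CO₂] = 0.00171 M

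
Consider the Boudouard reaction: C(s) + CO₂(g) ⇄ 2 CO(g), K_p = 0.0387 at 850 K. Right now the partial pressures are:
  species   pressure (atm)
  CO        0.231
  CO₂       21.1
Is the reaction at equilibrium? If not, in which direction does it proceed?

(C is a pure solid — omitted from Q_p.)
Q_p = P(CO)² / P(CO₂) = (0.231)² / (21.1) = 0.00253
Q_p = 0.00253 < K_p = 0.0387, so the forward reaction proceeds.

forward (toward products)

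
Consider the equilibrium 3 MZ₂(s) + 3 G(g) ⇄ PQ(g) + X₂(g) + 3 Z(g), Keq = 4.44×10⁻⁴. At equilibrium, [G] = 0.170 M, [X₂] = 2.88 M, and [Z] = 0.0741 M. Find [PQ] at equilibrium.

[PQ] = 0.00186 M

(MZ₂ is a pure solid — omitted from Keq.)
At equilibrium, Keq = [PQ]·[X₂]·[Z]³ / [G]³ = 4.44×10⁻⁴.
([PQ])·(2.88)·(0.0741)³ / (0.170)³ = 4.44×10⁻⁴
[PQ] = 0.00186 M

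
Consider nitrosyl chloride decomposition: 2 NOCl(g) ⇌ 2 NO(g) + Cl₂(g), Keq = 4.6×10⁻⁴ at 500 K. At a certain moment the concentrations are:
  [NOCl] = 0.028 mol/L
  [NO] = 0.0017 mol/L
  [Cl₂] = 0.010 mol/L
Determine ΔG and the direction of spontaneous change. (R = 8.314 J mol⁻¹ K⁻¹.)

Q = [NO]²·[Cl₂] / [NOCl]² = (0.0017)²·(0.010) / (0.028)² = 3.69×10⁻⁵
ΔG = RT ln(Q/Keq) = (8.314 J mol⁻¹ K⁻¹)(500 K) × ln(3.69×10⁻⁵/4.6×10⁻⁴)
   = (4.157 kJ/mol)(-2.523) = -10.5 kJ/mol
ΔG < 0, so the forward reaction is spontaneous (proceeds forward).

ΔG = -10.5 kJ/mol; the forward reaction is spontaneous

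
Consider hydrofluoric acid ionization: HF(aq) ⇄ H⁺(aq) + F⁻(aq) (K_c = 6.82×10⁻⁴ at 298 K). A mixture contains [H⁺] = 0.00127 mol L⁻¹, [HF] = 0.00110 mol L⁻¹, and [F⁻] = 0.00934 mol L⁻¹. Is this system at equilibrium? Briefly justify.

Q_c = [H⁺]·[F⁻] / [HF] = (0.00127)·(0.00934) / (0.00110) = 0.0108
Q_c = 0.0108 > K_c = 6.82×10⁻⁴: net reverse reaction.

no; Q > K, reaction proceeds in reverse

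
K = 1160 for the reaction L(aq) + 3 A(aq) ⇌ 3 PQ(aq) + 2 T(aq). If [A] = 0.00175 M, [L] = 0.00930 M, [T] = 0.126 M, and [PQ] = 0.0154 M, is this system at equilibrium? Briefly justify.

Q = [PQ]³·[T]² / ([L]·[A]³) = (0.0154)³·(0.126)² / ((0.00930)·(0.00175)³) = 1160
Q = 1160 = K; the system is at equilibrium.

yes, at equilibrium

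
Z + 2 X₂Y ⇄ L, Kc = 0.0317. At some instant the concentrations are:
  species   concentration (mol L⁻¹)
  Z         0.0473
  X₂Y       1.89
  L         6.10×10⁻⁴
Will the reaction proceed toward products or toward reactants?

Qc = [L] / ([Z]·[X₂Y]²) = (6.10×10⁻⁴) / ((0.0473)·(1.89)²) = 0.00361
Qc = 0.00361 < Kc = 0.0317, so the forward reaction proceeds.

forward (toward products)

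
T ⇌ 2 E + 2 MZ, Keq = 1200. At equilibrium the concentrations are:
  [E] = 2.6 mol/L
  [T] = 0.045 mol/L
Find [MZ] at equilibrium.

[MZ] = 2.8 mol/L

At equilibrium, Keq = [E]²·[MZ]² / [T] = 1200.
(2.6)²·([MZ])² / (0.045) = 1200
[MZ]² = 7.99 ⇒ [MZ] = 2.8 mol/L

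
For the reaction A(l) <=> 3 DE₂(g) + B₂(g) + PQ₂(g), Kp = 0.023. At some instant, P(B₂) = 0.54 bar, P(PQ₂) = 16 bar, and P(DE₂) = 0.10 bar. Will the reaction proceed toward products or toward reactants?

(A is a pure liquid — omitted from Qp.)
Qp = P(DE₂)³·P(B₂)·P(PQ₂) = (0.10)³·(0.54)·(16) = 0.0086
Qp = 0.0086 < Kp = 0.023, so the forward reaction proceeds.

in the forward direction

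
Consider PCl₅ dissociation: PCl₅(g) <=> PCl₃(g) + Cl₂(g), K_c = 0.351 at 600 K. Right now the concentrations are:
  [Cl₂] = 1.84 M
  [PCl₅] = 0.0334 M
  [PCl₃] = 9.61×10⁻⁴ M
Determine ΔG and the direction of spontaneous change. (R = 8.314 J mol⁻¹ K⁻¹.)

ΔG = -9.44 kJ/mol; the forward reaction is spontaneous

Q_c = [PCl₃]·[Cl₂] / [PCl₅] = (9.61×10⁻⁴)·(1.84) / (0.0334) = 0.0529
ΔG = RT ln(Q_c/K_c) = (8.314 J mol⁻¹ K⁻¹)(600 K) × ln(0.0529/0.351)
   = (4.988 kJ/mol)(-1.892) = -9.44 kJ/mol
ΔG < 0, so the forward reaction is spontaneous (proceeds forward).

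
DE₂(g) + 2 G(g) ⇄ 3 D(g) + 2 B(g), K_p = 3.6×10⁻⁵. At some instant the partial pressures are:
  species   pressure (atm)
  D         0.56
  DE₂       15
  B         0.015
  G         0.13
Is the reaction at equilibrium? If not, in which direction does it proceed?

to the left

Q_p = P(D)³·P(B)² / (P(DE₂)·P(G)²) = (0.56)³·(0.015)² / ((15)·(0.13)²) = 1.6×10⁻⁴
Q_p = 1.6×10⁻⁴ > K_p = 3.6×10⁻⁵, so the reverse reaction proceeds.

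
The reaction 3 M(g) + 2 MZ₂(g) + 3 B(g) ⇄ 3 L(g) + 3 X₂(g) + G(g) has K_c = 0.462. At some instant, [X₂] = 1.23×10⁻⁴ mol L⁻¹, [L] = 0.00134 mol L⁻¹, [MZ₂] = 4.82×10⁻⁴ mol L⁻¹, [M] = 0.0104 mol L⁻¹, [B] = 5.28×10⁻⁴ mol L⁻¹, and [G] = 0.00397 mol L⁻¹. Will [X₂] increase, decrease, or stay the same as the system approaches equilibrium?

Q_c = [L]³·[X₂]³·[G] / ([M]³·[MZ₂]²·[B]³) = (0.00134)³·(1.23×10⁻⁴)³·(0.00397) / ((0.0104)³·(4.82×10⁻⁴)²·(5.28×10⁻⁴)³) = 0.462
Q_c = 0.462 = K_c; the system is at equilibrium.

stay the same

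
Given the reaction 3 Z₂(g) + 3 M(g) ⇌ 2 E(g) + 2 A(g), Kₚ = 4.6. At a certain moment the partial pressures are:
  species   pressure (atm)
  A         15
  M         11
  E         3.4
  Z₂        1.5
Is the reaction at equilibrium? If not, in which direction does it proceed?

in the forward direction

Qₚ = P(E)²·P(A)² / (P(Z₂)³·P(M)³) = (3.4)²·(15)² / ((1.5)³·(11)³) = 0.58
Qₚ = 0.58 < Kₚ = 4.6, so the forward reaction proceeds.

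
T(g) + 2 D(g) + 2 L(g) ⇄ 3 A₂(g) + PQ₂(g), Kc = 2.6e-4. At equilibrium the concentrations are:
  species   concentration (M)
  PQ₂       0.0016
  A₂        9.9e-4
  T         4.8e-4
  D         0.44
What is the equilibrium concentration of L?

At equilibrium, Kc = [A₂]³·[PQ₂] / ([T]·[D]²·[L]²) = 2.6e-4.
(9.9e-4)³·(0.0016) / ((4.8e-4)·(0.44)²·([L])²) = 2.6e-4
[L]² = 6.43e-5 ⇒ [L] = 0.0080 M

[L] = 0.0080 M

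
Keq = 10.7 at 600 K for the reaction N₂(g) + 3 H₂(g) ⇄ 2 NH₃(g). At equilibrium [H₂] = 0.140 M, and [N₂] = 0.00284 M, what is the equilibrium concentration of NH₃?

[NH₃] = 0.00913 M

At equilibrium, Keq = [NH₃]² / ([N₂]·[H₂]³) = 10.7.
([NH₃])² / ((0.00284)·(0.140)³) = 10.7
[NH₃]² = 8.34×10⁻⁵ ⇒ [NH₃] = 0.00913 M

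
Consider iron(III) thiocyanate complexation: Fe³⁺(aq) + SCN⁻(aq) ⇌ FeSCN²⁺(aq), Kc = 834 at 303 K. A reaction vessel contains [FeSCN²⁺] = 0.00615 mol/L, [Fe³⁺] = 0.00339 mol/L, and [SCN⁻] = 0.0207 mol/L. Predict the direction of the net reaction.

Qc = [FeSCN²⁺] / ([Fe³⁺]·[SCN⁻]) = (0.00615) / ((0.00339)·(0.0207)) = 87.6
Qc = 87.6 < Kc = 834, so the forward reaction proceeds.

in the forward direction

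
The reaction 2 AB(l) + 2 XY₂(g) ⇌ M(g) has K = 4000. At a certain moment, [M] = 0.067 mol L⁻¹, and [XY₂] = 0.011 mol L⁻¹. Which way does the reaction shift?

(AB is a pure liquid — omitted from Q.)
Q = [M] / [XY₂]² = (0.067) / (0.011)² = 550
Q = 550 < K = 4000, so the forward reaction proceeds.

toward products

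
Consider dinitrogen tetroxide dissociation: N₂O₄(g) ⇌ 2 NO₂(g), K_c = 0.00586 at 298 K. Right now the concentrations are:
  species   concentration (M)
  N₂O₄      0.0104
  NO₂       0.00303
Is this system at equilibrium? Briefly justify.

no; Q < K, reaction proceeds forward

Q_c = [NO₂]² / [N₂O₄] = (0.00303)² / (0.0104) = 8.83×10⁻⁴
Q_c = 8.83×10⁻⁴ < K_c = 0.00586: net forward reaction.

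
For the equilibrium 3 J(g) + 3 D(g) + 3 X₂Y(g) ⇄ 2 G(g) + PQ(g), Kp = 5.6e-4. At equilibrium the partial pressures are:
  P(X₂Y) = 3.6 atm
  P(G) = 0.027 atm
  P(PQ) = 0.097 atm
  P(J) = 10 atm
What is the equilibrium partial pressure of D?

At equilibrium, Kp = P(G)²·P(PQ) / (P(J)³·P(D)³·P(X₂Y)³) = 5.6e-4.
(0.027)²·(0.097) / ((10)³·(P(D))³·(3.6)³) = 5.6e-4
P(D)³ = 2.71e-6 ⇒ P(D) = 0.014 atm

P(D) = 0.014 atm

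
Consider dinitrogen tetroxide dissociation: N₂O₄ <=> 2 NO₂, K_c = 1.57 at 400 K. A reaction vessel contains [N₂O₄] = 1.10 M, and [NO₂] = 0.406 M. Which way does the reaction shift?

Q_c = [NO₂]² / [N₂O₄] = (0.406)² / (1.10) = 0.150
Q_c = 0.150 < K_c = 1.57, so the forward reaction proceeds.

forward (toward products)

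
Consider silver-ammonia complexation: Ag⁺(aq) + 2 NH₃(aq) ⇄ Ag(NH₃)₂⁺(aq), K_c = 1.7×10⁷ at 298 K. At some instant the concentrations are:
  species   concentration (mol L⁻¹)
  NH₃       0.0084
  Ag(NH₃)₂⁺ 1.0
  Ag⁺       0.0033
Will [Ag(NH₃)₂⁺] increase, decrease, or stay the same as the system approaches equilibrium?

increase

Q_c = [Ag(NH₃)₂⁺] / ([Ag⁺]·[NH₃]²) = (1.0) / ((0.0033)·(0.0084)²) = 4.3×10⁶
Q_c = 4.3×10⁶ < K_c = 1.7×10⁷: net forward reaction.
Ag(NH₃)₂⁺ is a product, so it increases.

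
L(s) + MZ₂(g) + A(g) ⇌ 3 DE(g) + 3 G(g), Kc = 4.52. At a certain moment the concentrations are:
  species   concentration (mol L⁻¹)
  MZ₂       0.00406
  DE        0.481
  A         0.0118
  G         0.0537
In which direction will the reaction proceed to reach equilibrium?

forward (toward products)

(L is a pure solid — omitted from Qc.)
Qc = [DE]³·[G]³ / ([MZ₂]·[A]) = (0.481)³·(0.0537)³ / ((0.00406)·(0.0118)) = 0.360
Qc = 0.360 < Kc = 4.52, so the forward reaction proceeds.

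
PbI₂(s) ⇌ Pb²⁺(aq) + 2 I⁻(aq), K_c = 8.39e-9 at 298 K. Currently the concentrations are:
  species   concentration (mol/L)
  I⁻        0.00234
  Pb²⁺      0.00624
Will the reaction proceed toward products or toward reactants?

(PbI₂ is a pure solid — omitted from Q_c.)
Q_c = [Pb²⁺]·[I⁻]² = (0.00624)·(0.00234)² = 3.42e-8
Q_c = 3.42e-8 > K_c = 8.39e-9, so the reverse reaction proceeds.

reverse (toward reactants)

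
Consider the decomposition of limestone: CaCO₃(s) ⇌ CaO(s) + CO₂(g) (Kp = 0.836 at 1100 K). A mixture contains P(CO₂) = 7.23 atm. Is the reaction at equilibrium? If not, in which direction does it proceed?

in the reverse direction

(CaCO₃, CaO are pure solids — omitted from Qp.)
Qp = P(CO₂) = 7.23
Qp = 7.23 > Kp = 0.836, so the reverse reaction proceeds.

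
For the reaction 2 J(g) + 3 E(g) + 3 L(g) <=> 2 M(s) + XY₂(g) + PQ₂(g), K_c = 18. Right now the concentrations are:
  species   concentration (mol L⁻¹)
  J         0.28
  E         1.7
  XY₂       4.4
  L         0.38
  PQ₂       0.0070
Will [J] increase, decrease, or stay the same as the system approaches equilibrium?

(M is a pure solid — omitted from Q_c.)
Q_c = [XY₂]·[PQ₂] / ([J]²·[E]³·[L]³) = (4.4)·(0.0070) / ((0.28)²·(1.7)³·(0.38)³) = 1.5
Q_c = 1.5 < K_c = 18: net forward reaction.
J is a reactant, so it decreases.

decrease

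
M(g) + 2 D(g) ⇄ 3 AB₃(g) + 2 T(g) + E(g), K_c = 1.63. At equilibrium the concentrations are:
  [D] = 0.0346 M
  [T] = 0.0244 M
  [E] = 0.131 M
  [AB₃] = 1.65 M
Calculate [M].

[M] = 0.180 M

At equilibrium, K_c = [AB₃]³·[T]²·[E] / ([M]·[D]²) = 1.63.
(1.65)³·(0.0244)²·(0.131) / (([M])·(0.0346)²) = 1.63
[M] = 0.180 M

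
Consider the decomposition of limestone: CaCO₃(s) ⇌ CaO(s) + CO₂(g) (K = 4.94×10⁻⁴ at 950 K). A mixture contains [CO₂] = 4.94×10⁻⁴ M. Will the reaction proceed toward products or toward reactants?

at equilibrium

(CaCO₃, CaO are pure solids — omitted from Q.)
Q = [CO₂] = 4.94×10⁻⁴
Q = 4.94×10⁻⁴ = K, so the system is already at equilibrium.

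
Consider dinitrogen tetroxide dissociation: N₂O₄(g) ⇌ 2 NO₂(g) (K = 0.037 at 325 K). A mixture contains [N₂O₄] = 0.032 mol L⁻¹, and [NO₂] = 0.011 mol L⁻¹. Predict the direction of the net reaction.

Q = [NO₂]² / [N₂O₄] = (0.011)² / (0.032) = 0.0038
Q = 0.0038 < K = 0.037, so the forward reaction proceeds.

in the forward direction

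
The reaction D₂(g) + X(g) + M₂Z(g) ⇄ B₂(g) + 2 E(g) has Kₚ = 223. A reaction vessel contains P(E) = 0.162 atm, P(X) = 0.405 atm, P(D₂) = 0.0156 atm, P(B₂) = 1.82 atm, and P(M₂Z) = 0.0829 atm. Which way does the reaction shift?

in the forward direction

Qₚ = P(B₂)·P(E)² / (P(D₂)·P(X)·P(M₂Z)) = (1.82)·(0.162)² / ((0.0156)·(0.405)·(0.0829)) = 91.2
Qₚ = 91.2 < Kₚ = 223, so the forward reaction proceeds.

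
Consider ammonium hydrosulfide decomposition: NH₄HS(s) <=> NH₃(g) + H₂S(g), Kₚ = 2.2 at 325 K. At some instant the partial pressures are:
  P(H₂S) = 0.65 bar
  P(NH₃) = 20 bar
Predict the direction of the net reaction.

reverse (toward reactants)

(NH₄HS is a pure solid — omitted from Qₚ.)
Qₚ = P(NH₃)·P(H₂S) = (20)·(0.65) = 13
Qₚ = 13 > Kₚ = 2.2, so the reverse reaction proceeds.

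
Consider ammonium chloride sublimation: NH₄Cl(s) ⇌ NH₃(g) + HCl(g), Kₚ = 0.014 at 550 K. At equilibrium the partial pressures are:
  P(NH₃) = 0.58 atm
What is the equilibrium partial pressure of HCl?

P(HCl) = 0.024 atm

(NH₄Cl is a pure solid — omitted from Kₚ.)
At equilibrium, Kₚ = P(NH₃)·P(HCl) = 0.014.
(0.58)·(P(HCl)) = 0.014
P(HCl) = 0.0241 = 0.024 atm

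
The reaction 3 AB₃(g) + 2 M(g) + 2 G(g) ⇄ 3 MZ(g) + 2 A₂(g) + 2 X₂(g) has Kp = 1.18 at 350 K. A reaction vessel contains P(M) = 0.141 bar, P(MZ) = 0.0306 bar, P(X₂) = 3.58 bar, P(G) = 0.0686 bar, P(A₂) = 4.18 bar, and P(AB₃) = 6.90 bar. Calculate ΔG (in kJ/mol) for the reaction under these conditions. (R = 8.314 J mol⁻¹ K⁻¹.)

ΔG = -5.04 kJ/mol

Qp = P(MZ)³·P(A₂)²·P(X₂)² / (P(AB₃)³·P(M)²·P(G)²) = (0.0306)³·(4.18)²·(3.58)² / ((6.90)³·(0.141)²·(0.0686)²) = 0.209
ΔG = RT ln(Qp/Kp) = (8.314 J mol⁻¹ K⁻¹)(350 K) × ln(0.209/1.18)
   = (2.910 kJ/mol)(-1.731) = -5.04 kJ/mol
ΔG < 0, so the forward reaction is spontaneous (proceeds forward).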